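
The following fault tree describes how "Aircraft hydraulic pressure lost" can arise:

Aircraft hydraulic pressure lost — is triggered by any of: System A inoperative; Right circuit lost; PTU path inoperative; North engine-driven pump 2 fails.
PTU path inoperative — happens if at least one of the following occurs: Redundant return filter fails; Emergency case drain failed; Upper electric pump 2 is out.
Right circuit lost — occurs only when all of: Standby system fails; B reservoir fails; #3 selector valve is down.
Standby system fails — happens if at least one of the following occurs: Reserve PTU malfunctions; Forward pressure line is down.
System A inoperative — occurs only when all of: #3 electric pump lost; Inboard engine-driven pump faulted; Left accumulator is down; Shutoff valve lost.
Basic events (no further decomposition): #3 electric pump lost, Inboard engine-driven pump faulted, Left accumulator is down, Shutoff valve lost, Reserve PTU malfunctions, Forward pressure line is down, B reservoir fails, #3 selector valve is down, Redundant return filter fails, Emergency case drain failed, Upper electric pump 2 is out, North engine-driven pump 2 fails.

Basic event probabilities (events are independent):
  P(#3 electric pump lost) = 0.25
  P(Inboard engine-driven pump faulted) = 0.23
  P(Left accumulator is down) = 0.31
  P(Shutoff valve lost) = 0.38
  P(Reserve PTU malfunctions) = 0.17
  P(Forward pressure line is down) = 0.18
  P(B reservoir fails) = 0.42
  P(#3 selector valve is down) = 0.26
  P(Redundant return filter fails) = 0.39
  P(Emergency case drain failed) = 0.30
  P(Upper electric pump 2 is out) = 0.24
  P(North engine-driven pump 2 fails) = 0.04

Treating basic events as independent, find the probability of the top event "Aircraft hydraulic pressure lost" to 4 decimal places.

P(System A inoperative) [AND] = 0.25 × 0.23 × 0.31 × 0.38 = 0.006774
P(Standby system fails) [OR] = 1 − (1−0.17) × (1−0.18) = 0.319400
P(Right circuit lost) [AND] = 0.319400 × 0.42 × 0.26 = 0.034878
P(PTU path inoperative) [OR] = 1 − (1−0.39) × (1−0.30) × (1−0.24) = 0.675480
P(Aircraft hydraulic pressure lost) [OR] = 1 − (1−0.006774) × (1−0.034878) × (1−0.675480) × (1−0.04) = 0.701363
Rounded to 4 decimal places: P(Aircraft hydraulic pressure lost) ≈ 0.7014.

0.7014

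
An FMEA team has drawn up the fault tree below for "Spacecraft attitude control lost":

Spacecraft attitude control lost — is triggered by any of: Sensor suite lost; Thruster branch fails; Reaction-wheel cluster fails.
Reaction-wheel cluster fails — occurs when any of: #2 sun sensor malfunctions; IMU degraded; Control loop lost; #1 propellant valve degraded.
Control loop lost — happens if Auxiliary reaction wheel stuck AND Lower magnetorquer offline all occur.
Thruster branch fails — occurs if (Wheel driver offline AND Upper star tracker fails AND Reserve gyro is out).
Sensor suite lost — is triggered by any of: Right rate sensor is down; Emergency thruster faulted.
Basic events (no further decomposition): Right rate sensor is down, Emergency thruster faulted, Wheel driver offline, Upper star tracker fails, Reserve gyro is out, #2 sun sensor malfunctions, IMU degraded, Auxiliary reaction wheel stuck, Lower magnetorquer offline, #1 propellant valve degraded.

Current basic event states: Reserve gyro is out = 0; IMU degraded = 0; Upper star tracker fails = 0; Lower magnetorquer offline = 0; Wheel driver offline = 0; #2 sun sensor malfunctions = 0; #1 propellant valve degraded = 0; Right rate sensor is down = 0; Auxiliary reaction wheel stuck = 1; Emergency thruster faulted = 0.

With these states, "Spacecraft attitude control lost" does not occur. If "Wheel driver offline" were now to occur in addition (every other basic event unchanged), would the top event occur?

Counterfactual: set "Wheel driver offline" to occurred.
Sensor suite lost [OR]: Right rate sensor is down=not, Emergency thruster faulted=not → no input occurs → does not occur.
Thruster branch fails [AND]: Wheel driver offline=occurs, Upper star tracker fails=not, Reserve gyro is out=not → not all inputs occur → does not occur.
Control loop lost [AND]: Auxiliary reaction wheel stuck=occurs, Lower magnetorquer offline=not → not all inputs occur → does not occur.
Reaction-wheel cluster fails [OR]: #2 sun sensor malfunctions=not, IMU degraded=not, Control loop lost=not, #1 propellant valve degraded=not → no input occurs → does not occur.
Spacecraft attitude control lost [OR]: Sensor suite lost=not, Thruster branch fails=not, Reaction-wheel cluster fails=not → no input occurs → does not occur.

No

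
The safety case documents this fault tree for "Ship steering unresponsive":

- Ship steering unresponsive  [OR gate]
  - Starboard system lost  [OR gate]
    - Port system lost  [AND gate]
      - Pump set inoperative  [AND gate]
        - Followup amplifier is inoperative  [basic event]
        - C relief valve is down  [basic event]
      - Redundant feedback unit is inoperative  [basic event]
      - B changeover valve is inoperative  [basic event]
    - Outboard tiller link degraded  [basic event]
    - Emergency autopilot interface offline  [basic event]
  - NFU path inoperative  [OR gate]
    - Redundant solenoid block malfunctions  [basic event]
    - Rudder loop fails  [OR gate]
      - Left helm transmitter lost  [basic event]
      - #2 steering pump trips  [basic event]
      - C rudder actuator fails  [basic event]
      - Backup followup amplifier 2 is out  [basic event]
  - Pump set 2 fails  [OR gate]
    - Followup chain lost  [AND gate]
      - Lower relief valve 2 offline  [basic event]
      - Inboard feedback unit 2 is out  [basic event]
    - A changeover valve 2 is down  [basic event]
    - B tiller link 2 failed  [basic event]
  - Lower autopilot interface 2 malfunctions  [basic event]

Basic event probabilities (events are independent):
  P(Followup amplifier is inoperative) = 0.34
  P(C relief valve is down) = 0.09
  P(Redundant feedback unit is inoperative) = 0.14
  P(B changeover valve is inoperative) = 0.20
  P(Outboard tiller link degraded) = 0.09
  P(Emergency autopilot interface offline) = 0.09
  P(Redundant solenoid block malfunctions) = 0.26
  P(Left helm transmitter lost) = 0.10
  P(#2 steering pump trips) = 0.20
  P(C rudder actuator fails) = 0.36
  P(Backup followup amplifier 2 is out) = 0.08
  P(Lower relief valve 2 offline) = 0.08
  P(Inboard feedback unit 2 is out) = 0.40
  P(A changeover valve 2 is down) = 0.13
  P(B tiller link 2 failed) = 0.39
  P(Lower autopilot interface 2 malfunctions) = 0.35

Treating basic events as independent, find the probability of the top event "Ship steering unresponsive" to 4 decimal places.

0.9133

P(Pump set inoperative) [AND] = 0.34 × 0.09 = 0.030600
P(Port system lost) [AND] = 0.030600 × 0.14 × 0.20 = 0.000857
P(Starboard system lost) [OR] = 1 − (1−0.000857) × (1−0.09) × (1−0.09) = 0.172610
P(Rudder loop fails) [OR] = 1 − (1−0.10) × (1−0.20) × (1−0.36) × (1−0.08) = 0.576064
P(NFU path inoperative) [OR] = 1 − (1−0.26) × (1−0.576064) = 0.686287
P(Followup chain lost) [AND] = 0.08 × 0.40 = 0.032000
P(Pump set 2 fails) [OR] = 1 − (1−0.032000) × (1−0.13) × (1−0.39) = 0.486282
P(Ship steering unresponsive) [OR] = 1 − (1−0.172610) × (1−0.686287) × (1−0.486282) × (1−0.35) = 0.913328
Rounded to 4 decimal places: P(Ship steering unresponsive) ≈ 0.9133.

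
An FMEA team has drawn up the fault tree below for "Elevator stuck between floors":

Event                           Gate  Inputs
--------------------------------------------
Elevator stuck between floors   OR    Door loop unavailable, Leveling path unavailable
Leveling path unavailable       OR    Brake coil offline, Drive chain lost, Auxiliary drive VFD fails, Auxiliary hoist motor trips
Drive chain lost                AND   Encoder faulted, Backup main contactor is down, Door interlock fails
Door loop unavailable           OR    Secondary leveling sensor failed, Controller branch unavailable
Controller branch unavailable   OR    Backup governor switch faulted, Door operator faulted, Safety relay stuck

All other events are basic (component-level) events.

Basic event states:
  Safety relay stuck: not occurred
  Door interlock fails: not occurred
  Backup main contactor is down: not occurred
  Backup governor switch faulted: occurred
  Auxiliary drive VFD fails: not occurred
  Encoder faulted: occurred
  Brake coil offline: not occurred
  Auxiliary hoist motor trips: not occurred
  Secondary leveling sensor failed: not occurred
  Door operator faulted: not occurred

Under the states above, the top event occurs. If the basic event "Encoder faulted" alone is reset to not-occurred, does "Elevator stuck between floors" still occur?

Counterfactual: set "Encoder faulted" to not occurred.
Controller branch unavailable [OR]: Backup governor switch faulted=occurs, Door operator faulted=not, Safety relay stuck=not → at least one input occurs → occurs.
Door loop unavailable [OR]: Secondary leveling sensor failed=not, Controller branch unavailable=occurs → at least one input occurs → occurs.
Drive chain lost [AND]: Encoder faulted=not, Backup main contactor is down=not, Door interlock fails=not → not all inputs occur → does not occur.
Leveling path unavailable [OR]: Brake coil offline=not, Drive chain lost=not, Auxiliary drive VFD fails=not, Auxiliary hoist motor trips=not → no input occurs → does not occur.
Elevator stuck between floors [OR]: Door loop unavailable=occurs, Leveling path unavailable=not → at least one input occurs → occurs.

Yes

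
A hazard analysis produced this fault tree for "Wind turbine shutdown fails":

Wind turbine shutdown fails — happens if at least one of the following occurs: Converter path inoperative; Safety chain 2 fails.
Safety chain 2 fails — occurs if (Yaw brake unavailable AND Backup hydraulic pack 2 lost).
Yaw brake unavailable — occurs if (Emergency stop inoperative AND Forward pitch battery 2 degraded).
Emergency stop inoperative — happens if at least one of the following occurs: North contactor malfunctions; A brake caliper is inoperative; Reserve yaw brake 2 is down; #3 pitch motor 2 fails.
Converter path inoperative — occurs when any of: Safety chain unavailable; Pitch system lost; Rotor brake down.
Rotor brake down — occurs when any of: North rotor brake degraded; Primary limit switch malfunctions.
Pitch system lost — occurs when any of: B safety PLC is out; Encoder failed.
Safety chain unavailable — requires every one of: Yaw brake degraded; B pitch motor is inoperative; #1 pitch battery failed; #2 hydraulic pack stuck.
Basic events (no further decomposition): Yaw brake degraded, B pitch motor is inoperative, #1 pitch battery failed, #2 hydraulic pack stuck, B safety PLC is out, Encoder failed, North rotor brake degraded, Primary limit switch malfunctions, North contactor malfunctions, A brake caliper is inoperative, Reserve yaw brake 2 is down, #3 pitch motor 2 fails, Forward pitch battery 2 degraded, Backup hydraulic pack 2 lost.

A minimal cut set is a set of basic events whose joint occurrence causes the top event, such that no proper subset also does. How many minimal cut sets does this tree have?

9

Safety chain unavailable [AND]: one cut set from each child combined → 1 × 1 × 1 × 1 = 1 cut set(s).
Pitch system lost [OR]: union of children's cut sets → 2 cut set(s).
Rotor brake down [OR]: union of children's cut sets → 2 cut set(s).
Converter path inoperative [OR]: union of children's cut sets → 5 cut set(s).
Emergency stop inoperative [OR]: union of children's cut sets → 4 cut set(s).
Yaw brake unavailable [AND]: one cut set from each child combined → 4 × 1 = 4 cut set(s).
Safety chain 2 fails [AND]: one cut set from each child combined → 4 × 1 = 4 cut set(s).
Wind turbine shutdown fails [OR]: union of children's cut sets → 9 cut set(s).
Minimal cut sets: {#1 pitch battery failed, #2 hydraulic pack stuck, B pitch motor is inoperative, Yaw brake degraded}; {B safety PLC is out}; {Encoder failed}; {North rotor brake degraded}; {Primary limit switch malfunctions}; {Backup hydraulic pack 2 lost, Forward pitch battery 2 degraded, North contactor malfunctions}; {A brake caliper is inoperative, Backup hydraulic pack 2 lost, Forward pitch battery 2 degraded}; {Backup hydraulic pack 2 lost, Forward pitch battery 2 degraded, Reserve yaw brake 2 is down}; {#3 pitch motor 2 fails, Backup hydraulic pack 2 lost, Forward pitch battery 2 degraded}.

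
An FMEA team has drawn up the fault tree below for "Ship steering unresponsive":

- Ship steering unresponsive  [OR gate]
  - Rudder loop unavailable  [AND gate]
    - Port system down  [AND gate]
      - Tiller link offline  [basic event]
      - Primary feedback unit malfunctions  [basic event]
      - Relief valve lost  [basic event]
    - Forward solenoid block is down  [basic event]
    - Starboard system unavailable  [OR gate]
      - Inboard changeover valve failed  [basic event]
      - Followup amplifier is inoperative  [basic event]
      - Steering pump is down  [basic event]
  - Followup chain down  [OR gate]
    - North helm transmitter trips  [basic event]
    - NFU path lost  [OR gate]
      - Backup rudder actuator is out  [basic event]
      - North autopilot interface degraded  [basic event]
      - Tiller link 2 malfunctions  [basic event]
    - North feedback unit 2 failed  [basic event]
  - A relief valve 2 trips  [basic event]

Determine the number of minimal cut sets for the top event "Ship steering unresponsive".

9

Port system down [AND]: one cut set from each child combined → 1 × 1 × 1 = 1 cut set(s).
Starboard system unavailable [OR]: union of children's cut sets → 3 cut set(s).
Rudder loop unavailable [AND]: one cut set from each child combined → 1 × 1 × 3 = 3 cut set(s).
NFU path lost [OR]: union of children's cut sets → 3 cut set(s).
Followup chain down [OR]: union of children's cut sets → 5 cut set(s).
Ship steering unresponsive [OR]: union of children's cut sets → 9 cut set(s).
Minimal cut sets: {Forward solenoid block is down, Inboard changeover valve failed, Primary feedback unit malfunctions, Relief valve lost, Tiller link offline}; {Followup amplifier is inoperative, Forward solenoid block is down, Primary feedback unit malfunctions, Relief valve lost, Tiller link offline}; {Forward solenoid block is down, Primary feedback unit malfunctions, Relief valve lost, Steering pump is down, Tiller link offline}; {North helm transmitter trips}; {Backup rudder actuator is out}; {North autopilot interface degraded}; {Tiller link 2 malfunctions}; {North feedback unit 2 failed}; {A relief valve 2 trips}.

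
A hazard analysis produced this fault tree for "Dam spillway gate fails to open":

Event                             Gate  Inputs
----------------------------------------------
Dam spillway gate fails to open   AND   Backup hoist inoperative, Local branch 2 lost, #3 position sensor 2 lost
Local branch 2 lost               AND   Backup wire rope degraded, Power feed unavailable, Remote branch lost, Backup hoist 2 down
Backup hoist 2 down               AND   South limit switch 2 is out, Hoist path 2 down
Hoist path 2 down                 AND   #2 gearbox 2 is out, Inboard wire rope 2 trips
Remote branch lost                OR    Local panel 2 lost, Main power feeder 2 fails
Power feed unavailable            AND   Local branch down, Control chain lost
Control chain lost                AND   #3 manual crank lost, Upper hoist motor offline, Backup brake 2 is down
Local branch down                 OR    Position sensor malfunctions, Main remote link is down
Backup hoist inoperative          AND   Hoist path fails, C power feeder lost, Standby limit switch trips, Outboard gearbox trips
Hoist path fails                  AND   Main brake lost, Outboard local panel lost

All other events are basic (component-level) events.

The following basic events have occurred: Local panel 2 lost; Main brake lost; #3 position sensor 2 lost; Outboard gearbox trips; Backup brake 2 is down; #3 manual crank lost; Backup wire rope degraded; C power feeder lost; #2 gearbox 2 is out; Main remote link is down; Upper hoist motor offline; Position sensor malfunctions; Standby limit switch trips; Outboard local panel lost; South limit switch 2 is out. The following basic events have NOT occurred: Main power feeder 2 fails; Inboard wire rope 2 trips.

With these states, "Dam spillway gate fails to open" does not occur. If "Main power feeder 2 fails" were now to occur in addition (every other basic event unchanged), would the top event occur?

Counterfactual: set "Main power feeder 2 fails" to occurred.
Hoist path fails [AND]: Main brake lost=occurs, Outboard local panel lost=occurs → all inputs occur → occurs.
Backup hoist inoperative [AND]: Hoist path fails=occurs, C power feeder lost=occurs, Standby limit switch trips=occurs, Outboard gearbox trips=occurs → all inputs occur → occurs.
Local branch down [OR]: Position sensor malfunctions=occurs, Main remote link is down=occurs → at least one input occurs → occurs.
Control chain lost [AND]: #3 manual crank lost=occurs, Upper hoist motor offline=occurs, Backup brake 2 is down=occurs → all inputs occur → occurs.
Power feed unavailable [AND]: Local branch down=occurs, Control chain lost=occurs → all inputs occur → occurs.
Remote branch lost [OR]: Local panel 2 lost=occurs, Main power feeder 2 fails=occurs → at least one input occurs → occurs.
Hoist path 2 down [AND]: #2 gearbox 2 is out=occurs, Inboard wire rope 2 trips=not → not all inputs occur → does not occur.
Backup hoist 2 down [AND]: South limit switch 2 is out=occurs, Hoist path 2 down=not → not all inputs occur → does not occur.
Local branch 2 lost [AND]: Backup wire rope degraded=occurs, Power feed unavailable=occurs, Remote branch lost=occurs, Backup hoist 2 down=not → not all inputs occur → does not occur.
Dam spillway gate fails to open [AND]: Backup hoist inoperative=occurs, Local branch 2 lost=not, #3 position sensor 2 lost=occurs → not all inputs occur → does not occur.

No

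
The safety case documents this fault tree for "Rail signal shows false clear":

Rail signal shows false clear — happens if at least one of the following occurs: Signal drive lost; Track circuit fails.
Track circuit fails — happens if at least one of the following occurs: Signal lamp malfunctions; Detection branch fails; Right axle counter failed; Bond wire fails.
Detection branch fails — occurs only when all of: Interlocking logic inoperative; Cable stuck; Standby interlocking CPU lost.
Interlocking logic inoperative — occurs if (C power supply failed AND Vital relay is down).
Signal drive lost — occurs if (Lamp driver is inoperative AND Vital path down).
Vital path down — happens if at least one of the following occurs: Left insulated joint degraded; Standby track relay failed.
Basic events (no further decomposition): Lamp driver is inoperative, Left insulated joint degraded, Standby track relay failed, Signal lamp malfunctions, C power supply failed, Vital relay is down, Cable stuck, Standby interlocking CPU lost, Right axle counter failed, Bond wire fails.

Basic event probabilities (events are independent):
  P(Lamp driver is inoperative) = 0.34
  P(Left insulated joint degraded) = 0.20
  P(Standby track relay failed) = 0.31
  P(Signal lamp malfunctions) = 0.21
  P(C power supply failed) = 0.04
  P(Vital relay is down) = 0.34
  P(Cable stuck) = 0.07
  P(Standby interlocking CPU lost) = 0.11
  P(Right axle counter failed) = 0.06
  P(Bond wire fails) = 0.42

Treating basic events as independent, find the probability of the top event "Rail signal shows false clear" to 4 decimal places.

0.6349

P(Vital path down) [OR] = 1 − (1−0.20) × (1−0.31) = 0.448000
P(Signal drive lost) [AND] = 0.34 × 0.448000 = 0.152320
P(Interlocking logic inoperative) [AND] = 0.04 × 0.34 = 0.013600
P(Detection branch fails) [AND] = 0.013600 × 0.07 × 0.11 = 0.000105
P(Track circuit fails) [OR] = 1 − (1−0.21) × (1−0.000105) × (1−0.06) × (1−0.42) = 0.569337
P(Rail signal shows false clear) [OR] = 1 − (1−0.152320) × (1−0.569337) = 0.634936
Rounded to 4 decimal places: P(Rail signal shows false clear) ≈ 0.6349.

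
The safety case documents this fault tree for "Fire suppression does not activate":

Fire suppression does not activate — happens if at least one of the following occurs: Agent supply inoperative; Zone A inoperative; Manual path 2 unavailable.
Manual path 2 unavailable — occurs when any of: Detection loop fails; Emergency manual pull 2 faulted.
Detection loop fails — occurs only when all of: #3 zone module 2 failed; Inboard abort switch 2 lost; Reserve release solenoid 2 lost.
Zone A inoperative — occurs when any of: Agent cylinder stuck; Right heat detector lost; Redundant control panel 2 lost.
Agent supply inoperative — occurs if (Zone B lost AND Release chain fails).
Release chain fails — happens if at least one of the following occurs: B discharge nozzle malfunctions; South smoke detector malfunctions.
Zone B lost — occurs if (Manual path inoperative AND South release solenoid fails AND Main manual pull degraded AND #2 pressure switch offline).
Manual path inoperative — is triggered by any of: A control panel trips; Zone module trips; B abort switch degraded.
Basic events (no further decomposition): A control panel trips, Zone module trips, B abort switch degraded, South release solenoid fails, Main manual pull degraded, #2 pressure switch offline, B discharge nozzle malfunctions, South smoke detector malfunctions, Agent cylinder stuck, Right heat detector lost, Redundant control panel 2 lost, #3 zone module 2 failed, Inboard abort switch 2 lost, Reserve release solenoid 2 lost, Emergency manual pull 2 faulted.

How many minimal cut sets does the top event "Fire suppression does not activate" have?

11

Manual path inoperative [OR]: union of children's cut sets → 3 cut set(s).
Zone B lost [AND]: one cut set from each child combined → 3 × 1 × 1 × 1 = 3 cut set(s).
Release chain fails [OR]: union of children's cut sets → 2 cut set(s).
Agent supply inoperative [AND]: one cut set from each child combined → 3 × 2 = 6 cut set(s).
Zone A inoperative [OR]: union of children's cut sets → 3 cut set(s).
Detection loop fails [AND]: one cut set from each child combined → 1 × 1 × 1 = 1 cut set(s).
Manual path 2 unavailable [OR]: union of children's cut sets → 2 cut set(s).
Fire suppression does not activate [OR]: union of children's cut sets → 11 cut set(s).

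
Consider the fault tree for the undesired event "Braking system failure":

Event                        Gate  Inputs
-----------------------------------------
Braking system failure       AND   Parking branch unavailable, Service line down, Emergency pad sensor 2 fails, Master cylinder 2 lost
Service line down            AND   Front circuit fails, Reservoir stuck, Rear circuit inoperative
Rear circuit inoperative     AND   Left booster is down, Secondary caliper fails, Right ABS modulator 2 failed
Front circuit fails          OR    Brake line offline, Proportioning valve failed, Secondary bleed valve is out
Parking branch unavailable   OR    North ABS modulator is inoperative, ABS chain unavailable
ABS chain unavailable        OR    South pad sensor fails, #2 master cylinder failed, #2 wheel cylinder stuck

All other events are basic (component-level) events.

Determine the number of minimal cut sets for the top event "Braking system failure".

ABS chain unavailable [OR]: union of children's cut sets → 3 cut set(s).
Parking branch unavailable [OR]: union of children's cut sets → 4 cut set(s).
Front circuit fails [OR]: union of children's cut sets → 3 cut set(s).
Rear circuit inoperative [AND]: one cut set from each child combined → 1 × 1 × 1 = 1 cut set(s).
Service line down [AND]: one cut set from each child combined → 3 × 1 × 1 = 3 cut set(s).
Braking system failure [AND]: one cut set from each child combined → 4 × 3 × 1 × 1 = 12 cut set(s).

12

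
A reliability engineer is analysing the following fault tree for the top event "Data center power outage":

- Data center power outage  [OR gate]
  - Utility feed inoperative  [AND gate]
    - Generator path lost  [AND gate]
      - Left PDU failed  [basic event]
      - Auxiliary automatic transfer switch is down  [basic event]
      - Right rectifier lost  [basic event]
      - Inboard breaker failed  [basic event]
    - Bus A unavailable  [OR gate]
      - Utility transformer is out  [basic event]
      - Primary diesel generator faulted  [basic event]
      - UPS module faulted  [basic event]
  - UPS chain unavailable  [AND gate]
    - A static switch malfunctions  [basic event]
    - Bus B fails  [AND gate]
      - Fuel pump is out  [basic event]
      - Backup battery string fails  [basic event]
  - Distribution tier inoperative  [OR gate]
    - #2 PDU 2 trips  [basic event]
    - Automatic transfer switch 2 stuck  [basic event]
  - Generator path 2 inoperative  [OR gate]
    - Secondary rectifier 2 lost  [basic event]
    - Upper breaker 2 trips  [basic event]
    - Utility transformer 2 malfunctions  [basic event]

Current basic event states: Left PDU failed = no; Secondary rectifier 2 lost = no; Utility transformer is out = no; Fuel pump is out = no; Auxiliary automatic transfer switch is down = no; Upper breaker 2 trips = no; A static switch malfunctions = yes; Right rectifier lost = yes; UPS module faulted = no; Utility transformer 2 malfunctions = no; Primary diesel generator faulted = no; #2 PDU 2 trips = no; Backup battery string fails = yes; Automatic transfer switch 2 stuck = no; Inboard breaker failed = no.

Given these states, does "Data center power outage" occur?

No

Generator path lost [AND]: Left PDU failed=not, Auxiliary automatic transfer switch is down=not, Right rectifier lost=occurs, Inboard breaker failed=not → not all inputs occur → does not occur.
Bus A unavailable [OR]: Utility transformer is out=not, Primary diesel generator faulted=not, UPS module faulted=not → no input occurs → does not occur.
Utility feed inoperative [AND]: Generator path lost=not, Bus A unavailable=not → not all inputs occur → does not occur.
Bus B fails [AND]: Fuel pump is out=not, Backup battery string fails=occurs → not all inputs occur → does not occur.
UPS chain unavailable [AND]: A static switch malfunctions=occurs, Bus B fails=not → not all inputs occur → does not occur.
Distribution tier inoperative [OR]: #2 PDU 2 trips=not, Automatic transfer switch 2 stuck=not → no input occurs → does not occur.
Generator path 2 inoperative [OR]: Secondary rectifier 2 lost=not, Upper breaker 2 trips=not, Utility transformer 2 malfunctions=not → no input occurs → does not occur.
Data center power outage [OR]: Utility feed inoperative=not, UPS chain unavailable=not, Distribution tier inoperative=not, Generator path 2 inoperative=not → no input occurs → does not occur.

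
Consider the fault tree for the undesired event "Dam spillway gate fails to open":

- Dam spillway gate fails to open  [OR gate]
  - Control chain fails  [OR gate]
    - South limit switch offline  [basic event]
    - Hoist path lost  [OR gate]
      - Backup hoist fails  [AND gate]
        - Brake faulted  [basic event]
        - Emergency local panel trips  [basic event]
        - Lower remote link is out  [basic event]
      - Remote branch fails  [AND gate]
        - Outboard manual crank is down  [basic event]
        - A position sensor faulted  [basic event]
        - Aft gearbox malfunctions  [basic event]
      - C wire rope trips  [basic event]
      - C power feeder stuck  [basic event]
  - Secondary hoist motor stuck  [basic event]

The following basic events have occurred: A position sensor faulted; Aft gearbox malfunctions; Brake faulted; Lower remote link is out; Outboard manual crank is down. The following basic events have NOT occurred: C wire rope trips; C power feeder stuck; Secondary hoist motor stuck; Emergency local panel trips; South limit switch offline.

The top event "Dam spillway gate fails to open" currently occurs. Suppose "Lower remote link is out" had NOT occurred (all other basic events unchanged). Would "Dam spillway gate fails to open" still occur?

Counterfactual: set "Lower remote link is out" to not occurred.
Backup hoist fails [AND]: Brake faulted=occurs, Emergency local panel trips=not, Lower remote link is out=not → not all inputs occur → does not occur.
Remote branch fails [AND]: Outboard manual crank is down=occurs, A position sensor faulted=occurs, Aft gearbox malfunctions=occurs → all inputs occur → occurs.
Hoist path lost [OR]: Backup hoist fails=not, Remote branch fails=occurs, C wire rope trips=not, C power feeder stuck=not → at least one input occurs → occurs.
Control chain fails [OR]: South limit switch offline=not, Hoist path lost=occurs → at least one input occurs → occurs.
Dam spillway gate fails to open [OR]: Control chain fails=occurs, Secondary hoist motor stuck=not → at least one input occurs → occurs.

Yes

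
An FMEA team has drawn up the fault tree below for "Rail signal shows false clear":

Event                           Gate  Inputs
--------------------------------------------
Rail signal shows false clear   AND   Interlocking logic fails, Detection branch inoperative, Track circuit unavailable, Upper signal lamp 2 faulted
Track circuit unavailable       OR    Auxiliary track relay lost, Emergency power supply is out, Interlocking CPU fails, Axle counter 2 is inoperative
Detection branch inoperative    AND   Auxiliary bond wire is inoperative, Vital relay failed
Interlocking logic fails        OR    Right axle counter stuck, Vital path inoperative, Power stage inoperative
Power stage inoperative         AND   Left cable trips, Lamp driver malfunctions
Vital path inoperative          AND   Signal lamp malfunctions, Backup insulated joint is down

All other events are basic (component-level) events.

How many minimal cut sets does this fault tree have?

Vital path inoperative [AND]: one cut set from each child combined → 1 × 1 = 1 cut set(s).
Power stage inoperative [AND]: one cut set from each child combined → 1 × 1 = 1 cut set(s).
Interlocking logic fails [OR]: union of children's cut sets → 3 cut set(s).
Detection branch inoperative [AND]: one cut set from each child combined → 1 × 1 = 1 cut set(s).
Track circuit unavailable [OR]: union of children's cut sets → 4 cut set(s).
Rail signal shows false clear [AND]: one cut set from each child combined → 3 × 1 × 4 × 1 = 12 cut set(s).

12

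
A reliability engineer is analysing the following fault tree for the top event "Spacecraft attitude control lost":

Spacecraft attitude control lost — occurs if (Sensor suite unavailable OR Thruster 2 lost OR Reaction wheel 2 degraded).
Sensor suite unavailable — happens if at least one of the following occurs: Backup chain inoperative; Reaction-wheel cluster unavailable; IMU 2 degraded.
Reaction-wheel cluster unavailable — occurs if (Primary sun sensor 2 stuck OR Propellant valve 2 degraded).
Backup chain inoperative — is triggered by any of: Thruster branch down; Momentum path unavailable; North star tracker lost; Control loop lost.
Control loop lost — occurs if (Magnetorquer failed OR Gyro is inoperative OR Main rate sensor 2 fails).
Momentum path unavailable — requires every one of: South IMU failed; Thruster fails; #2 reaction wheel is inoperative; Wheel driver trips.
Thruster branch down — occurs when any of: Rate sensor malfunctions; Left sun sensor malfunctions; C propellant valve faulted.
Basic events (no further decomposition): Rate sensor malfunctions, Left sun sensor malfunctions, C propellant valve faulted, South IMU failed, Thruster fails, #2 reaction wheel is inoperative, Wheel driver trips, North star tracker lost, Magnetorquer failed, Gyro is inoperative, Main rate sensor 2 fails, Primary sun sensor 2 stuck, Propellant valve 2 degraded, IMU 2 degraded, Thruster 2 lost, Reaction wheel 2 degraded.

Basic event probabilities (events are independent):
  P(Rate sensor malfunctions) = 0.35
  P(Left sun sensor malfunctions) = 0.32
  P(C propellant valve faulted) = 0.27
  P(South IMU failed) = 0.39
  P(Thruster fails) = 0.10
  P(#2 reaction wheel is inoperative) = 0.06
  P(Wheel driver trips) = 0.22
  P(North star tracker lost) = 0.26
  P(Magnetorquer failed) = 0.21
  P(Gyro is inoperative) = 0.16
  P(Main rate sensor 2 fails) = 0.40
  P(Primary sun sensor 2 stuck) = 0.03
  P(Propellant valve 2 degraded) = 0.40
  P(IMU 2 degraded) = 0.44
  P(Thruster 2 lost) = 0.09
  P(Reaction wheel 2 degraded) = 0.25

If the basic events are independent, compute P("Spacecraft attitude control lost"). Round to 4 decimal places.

P(Thruster branch down) [OR] = 1 − (1−0.35) × (1−0.32) × (1−0.27) = 0.677340
P(Momentum path unavailable) [AND] = 0.39 × 0.10 × 0.06 × 0.22 = 0.000515
P(Control loop lost) [OR] = 1 − (1−0.21) × (1−0.16) × (1−0.40) = 0.601840
P(Backup chain inoperative) [OR] = 1 − (1−0.677340) × (1−0.000515) × (1−0.26) × (1−0.601840) = 0.904981
P(Reaction-wheel cluster unavailable) [OR] = 1 − (1−0.03) × (1−0.40) = 0.418000
P(Sensor suite unavailable) [OR] = 1 − (1−0.904981) × (1−0.418000) × (1−0.44) = 0.969031
P(Spacecraft attitude control lost) [OR] = 1 − (1−0.969031) × (1−0.09) × (1−0.25) = 0.978864
Rounded to 4 decimal places: P(Spacecraft attitude control lost) ≈ 0.9789.

0.9789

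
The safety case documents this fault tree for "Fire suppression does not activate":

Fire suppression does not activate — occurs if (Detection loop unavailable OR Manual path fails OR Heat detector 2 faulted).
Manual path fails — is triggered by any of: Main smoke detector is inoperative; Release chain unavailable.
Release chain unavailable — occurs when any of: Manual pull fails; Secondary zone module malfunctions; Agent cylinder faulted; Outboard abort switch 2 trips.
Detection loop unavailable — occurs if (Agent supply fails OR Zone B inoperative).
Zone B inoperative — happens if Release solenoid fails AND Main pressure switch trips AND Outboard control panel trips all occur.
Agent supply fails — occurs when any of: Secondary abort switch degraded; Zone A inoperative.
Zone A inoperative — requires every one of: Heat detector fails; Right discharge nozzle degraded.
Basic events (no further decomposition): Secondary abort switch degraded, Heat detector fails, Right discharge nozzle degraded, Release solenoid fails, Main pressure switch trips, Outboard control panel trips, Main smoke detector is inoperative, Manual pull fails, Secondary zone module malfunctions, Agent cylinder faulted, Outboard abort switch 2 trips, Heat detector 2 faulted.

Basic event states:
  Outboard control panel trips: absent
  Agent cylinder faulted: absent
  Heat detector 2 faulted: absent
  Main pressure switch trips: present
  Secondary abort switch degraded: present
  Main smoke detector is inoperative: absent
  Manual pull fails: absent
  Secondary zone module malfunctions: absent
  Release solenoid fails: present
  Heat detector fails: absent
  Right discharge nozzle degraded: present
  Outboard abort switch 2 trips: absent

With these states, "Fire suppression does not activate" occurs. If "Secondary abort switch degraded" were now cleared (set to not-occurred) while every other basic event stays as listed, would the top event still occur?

Counterfactual: set "Secondary abort switch degraded" to not occurred.
Zone A inoperative [AND]: Heat detector fails=not, Right discharge nozzle degraded=occurs → not all inputs occur → does not occur.
Agent supply fails [OR]: Secondary abort switch degraded=not, Zone A inoperative=not → no input occurs → does not occur.
Zone B inoperative [AND]: Release solenoid fails=occurs, Main pressure switch trips=occurs, Outboard control panel trips=not → not all inputs occur → does not occur.
Detection loop unavailable [OR]: Agent supply fails=not, Zone B inoperative=not → no input occurs → does not occur.
Release chain unavailable [OR]: Manual pull fails=not, Secondary zone module malfunctions=not, Agent cylinder faulted=not, Outboard abort switch 2 trips=not → no input occurs → does not occur.
Manual path fails [OR]: Main smoke detector is inoperative=not, Release chain unavailable=not → no input occurs → does not occur.
Fire suppression does not activate [OR]: Detection loop unavailable=not, Manual path fails=not, Heat detector 2 faulted=not → no input occurs → does not occur.

No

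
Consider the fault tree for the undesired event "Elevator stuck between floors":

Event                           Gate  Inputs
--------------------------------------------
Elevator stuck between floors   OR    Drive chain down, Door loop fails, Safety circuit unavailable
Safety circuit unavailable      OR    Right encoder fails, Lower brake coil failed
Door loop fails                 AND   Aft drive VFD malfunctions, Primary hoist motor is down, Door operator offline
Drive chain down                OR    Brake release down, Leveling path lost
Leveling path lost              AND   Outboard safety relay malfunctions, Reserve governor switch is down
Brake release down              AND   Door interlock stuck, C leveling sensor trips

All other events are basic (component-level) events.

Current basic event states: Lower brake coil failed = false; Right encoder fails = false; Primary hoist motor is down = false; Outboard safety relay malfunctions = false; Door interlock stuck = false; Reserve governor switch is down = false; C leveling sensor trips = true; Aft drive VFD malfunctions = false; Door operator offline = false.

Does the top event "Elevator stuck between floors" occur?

Brake release down [AND]: Door interlock stuck=not, C leveling sensor trips=occurs → not all inputs occur → does not occur.
Leveling path lost [AND]: Outboard safety relay malfunctions=not, Reserve governor switch is down=not → not all inputs occur → does not occur.
Drive chain down [OR]: Brake release down=not, Leveling path lost=not → no input occurs → does not occur.
Door loop fails [AND]: Aft drive VFD malfunctions=not, Primary hoist motor is down=not, Door operator offline=not → not all inputs occur → does not occur.
Safety circuit unavailable [OR]: Right encoder fails=not, Lower brake coil failed=not → no input occurs → does not occur.
Elevator stuck between floors [OR]: Drive chain down=not, Door loop fails=not, Safety circuit unavailable=not → no input occurs → does not occur.

No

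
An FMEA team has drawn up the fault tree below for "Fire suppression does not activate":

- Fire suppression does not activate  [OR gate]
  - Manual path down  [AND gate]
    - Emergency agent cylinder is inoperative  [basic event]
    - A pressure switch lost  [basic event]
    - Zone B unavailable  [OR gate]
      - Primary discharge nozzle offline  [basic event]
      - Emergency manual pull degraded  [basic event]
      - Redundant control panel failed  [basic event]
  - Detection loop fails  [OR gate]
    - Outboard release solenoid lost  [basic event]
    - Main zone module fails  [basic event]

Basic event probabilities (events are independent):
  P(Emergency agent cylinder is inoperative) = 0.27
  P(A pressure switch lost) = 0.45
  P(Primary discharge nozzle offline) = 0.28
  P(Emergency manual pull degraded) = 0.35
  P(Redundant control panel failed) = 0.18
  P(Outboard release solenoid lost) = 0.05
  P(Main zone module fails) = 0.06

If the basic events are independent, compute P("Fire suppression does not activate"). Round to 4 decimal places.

P(Zone B unavailable) [OR] = 1 − (1−0.28) × (1−0.35) × (1−0.18) = 0.616240
P(Manual path down) [AND] = 0.27 × 0.45 × 0.616240 = 0.074873
P(Detection loop fails) [OR] = 1 − (1−0.05) × (1−0.06) = 0.107000
P(Fire suppression does not activate) [OR] = 1 − (1−0.074873) × (1−0.107000) = 0.173862
Rounded to 4 decimal places: P(Fire suppression does not activate) ≈ 0.1739.

0.1739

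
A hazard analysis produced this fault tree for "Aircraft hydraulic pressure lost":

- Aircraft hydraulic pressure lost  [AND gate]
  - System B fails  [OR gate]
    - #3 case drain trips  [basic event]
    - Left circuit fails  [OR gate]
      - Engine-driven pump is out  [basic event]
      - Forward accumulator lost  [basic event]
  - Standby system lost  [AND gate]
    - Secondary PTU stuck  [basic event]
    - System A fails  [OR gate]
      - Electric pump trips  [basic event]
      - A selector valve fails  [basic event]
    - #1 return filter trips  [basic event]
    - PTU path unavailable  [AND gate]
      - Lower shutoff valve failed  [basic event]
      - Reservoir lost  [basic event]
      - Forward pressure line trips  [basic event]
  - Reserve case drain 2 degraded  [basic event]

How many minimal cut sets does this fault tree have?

Left circuit fails [OR]: union of children's cut sets → 2 cut set(s).
System B fails [OR]: union of children's cut sets → 3 cut set(s).
System A fails [OR]: union of children's cut sets → 2 cut set(s).
PTU path unavailable [AND]: one cut set from each child combined → 1 × 1 × 1 = 1 cut set(s).
Standby system lost [AND]: one cut set from each child combined → 1 × 2 × 1 × 1 = 2 cut set(s).
Aircraft hydraulic pressure lost [AND]: one cut set from each child combined → 3 × 2 × 1 = 6 cut set(s).
Minimal cut sets: {#1 return filter trips, #3 case drain trips, Electric pump trips, Forward pressure line trips, Lower shutoff valve failed, Reserve case drain 2 degraded, Reservoir lost, Secondary PTU stuck}; {#1 return filter trips, #3 case drain trips, A selector valve fails, Forward pressure line trips, Lower shutoff valve failed, Reserve case drain 2 degraded, Reservoir lost, Secondary PTU stuck}; {#1 return filter trips, Electric pump trips, Engine-driven pump is out, Forward pressure line trips, Lower shutoff valve failed, Reserve case drain 2 degraded, Reservoir lost, Secondary PTU stuck}; {#1 return filter trips, A selector valve fails, Engine-driven pump is out, Forward pressure line trips, Lower shutoff valve failed, Reserve case drain 2 degraded, Reservoir lost, Secondary PTU stuck}; {#1 return filter trips, Electric pump trips, Forward accumulator lost, Forward pressure line trips, Lower shutoff valve failed, Reserve case drain 2 degraded, Reservoir lost, Secondary PTU stuck}; {#1 return filter trips, A selector valve fails, Forward accumulator lost, Forward pressure line trips, Lower shutoff valve failed, Reserve case drain 2 degraded, Reservoir lost, Secondary PTU stuck}.

6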